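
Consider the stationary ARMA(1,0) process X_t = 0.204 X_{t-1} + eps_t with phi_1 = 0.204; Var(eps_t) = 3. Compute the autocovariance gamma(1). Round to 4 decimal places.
\gamma(1) = 0.6386

Multiply the model equation by X_{t-k} and take expectations. With theta_0 = psi_0 = 1 and psi_j the MA(infinity) weights, this gives
  gamma(k) - sum_i phi_i gamma(k-i) = c_k,
  c_k = sigma^2 * sum_{j=k..q} theta_j psi_{j-k}   (c_k = 0 for k > q),
using gamma(-m) = gamma(m).
Pure AR (q = 0): c_0 = sigma^2 = 3, c_k = 0 for k >= 1.
Equations for k = 0 and k = 1 (AR order 1):
  gamma(0) = phi_1 gamma(1) + c_0
  gamma(1) = phi_1 gamma(0) + c_1
Substituting the second into the first: gamma(0) (1 - phi_1^2) = c_0 + phi_1 c_1, so
  gamma(0) = c_0 / (1 - phi_1^2) = 3 / (1 - (0.204)^2) = 3 / 0.958384 = 3.130269.
  gamma(1) = phi_1 gamma(0) = (0.204)(3.130269) = 0.638575.
Therefore gamma(1) = 0.6386 (to 4 decimal places).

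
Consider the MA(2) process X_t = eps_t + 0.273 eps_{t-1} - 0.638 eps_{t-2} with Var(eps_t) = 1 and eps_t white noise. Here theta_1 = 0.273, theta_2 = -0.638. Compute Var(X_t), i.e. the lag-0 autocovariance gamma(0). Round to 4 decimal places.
\gamma(0) = 1.4816

For an MA(q) process X_t = eps_t + sum_i theta_i eps_{t-i} with
Var(eps_t) = sigma^2, the variance is
  gamma(0) = sigma^2 * (1 + sum_i theta_i^2).
  sum_i theta_i^2 = (0.273)^2 + (-0.638)^2 = 0.074529 + 0.407044 = 0.481573.
  gamma(0) = 1 * (1 + 0.481573) = 1 * 1.481573 = 1.481573, which rounds to 1.4816.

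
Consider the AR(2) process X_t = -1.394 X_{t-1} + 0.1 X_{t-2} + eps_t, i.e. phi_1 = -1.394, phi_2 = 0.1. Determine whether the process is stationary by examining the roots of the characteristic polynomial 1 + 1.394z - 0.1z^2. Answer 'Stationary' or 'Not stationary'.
\text{Not stationary}

The AR(p) characteristic polynomial is P(z) = 1 + 1.394z - 0.1z^2.
Stationarity requires all roots to lie outside the unit circle, i.e. |z| > 1 for every root.
Set 1 + (1.394) z + (-0.1) z^2 = 0, i.e. a z^2 + b z + c = 0 with a = -0.1, b = 1.394, c = 1.
Discriminant D = b^2 - 4ac = (1.394)^2 - 4*(-0.1)*1 = 1.943236 - (-0.4) = 2.343236.
D >= 0, so the roots are real: z = (-b +/- sqrt(D)) / (2a) = (-1.394 +/- 1.530763) / (-0.2).
  z_1 = (-1.394 + 1.530763) / (-0.2) = -0.6838,   |z_1| = 0.6838.
  z_2 = (-1.394 - 1.530763) / (-0.2) = 14.6238,   |z_2| = 14.6238.
Moduli of all roots: 0.6838, 14.6238.
All moduli strictly greater than 1? No.
Verdict: Not stationary.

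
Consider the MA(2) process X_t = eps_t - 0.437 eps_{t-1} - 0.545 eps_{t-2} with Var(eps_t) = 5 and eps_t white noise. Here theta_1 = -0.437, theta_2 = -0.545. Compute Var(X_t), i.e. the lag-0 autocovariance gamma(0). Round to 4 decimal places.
\gamma(0) = 7.4400

For an MA(q) process X_t = eps_t + sum_i theta_i eps_{t-i} with
Var(eps_t) = sigma^2, the variance is
  gamma(0) = sigma^2 * (1 + sum_i theta_i^2).
  sum_i theta_i^2 = (-0.437)^2 + (-0.545)^2 = 0.190969 + 0.297025 = 0.487994.
  gamma(0) = 5 * (1 + 0.487994) = 5 * 1.487994 = 7.43997, which rounds to 7.4400.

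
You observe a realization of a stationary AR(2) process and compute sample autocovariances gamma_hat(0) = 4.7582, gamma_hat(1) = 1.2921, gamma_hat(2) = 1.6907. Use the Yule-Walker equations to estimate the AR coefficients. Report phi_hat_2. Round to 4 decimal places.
\hat\phi_{2} = 0.3040

The Yule-Walker equations for an AR(p) process read, in matrix form,
  Gamma_p phi = r_p,   with   (Gamma_p)_{ij} = gamma(|i - j|),
                       (r_p)_i = gamma(i),   i,j = 1..p.
Substitute the sample gammas (Toeplitz matrix and right-hand side of size 2):
  Gamma_p = [[4.7582, 1.2921], [1.2921, 4.7582]]
  r_p     = [1.2921, 1.6907]
Written out:
  4.7582 phi_1 + 1.2921 phi_2 = 1.2921
  1.2921 phi_1 + 4.7582 phi_2 = 1.6907
Solve by Cramer's rule:
  det = gamma(0)^2 - gamma(1)^2 = (4.7582)^2 - (1.2921)^2 = 22.64046724 - 1.66952241 = 20.97094483
  phi_hat_1 = [gamma(1) gamma(0) - gamma(1) gamma(2)] / det = [(1.2921)(4.7582) - (1.2921)(1.6907)] / 20.97094483 = 3.96351675 / 20.97094483 = 0.189
  phi_hat_2 = [gamma(0) gamma(2) - gamma(1)^2] / det = [(4.7582)(1.6907) - (1.2921)^2] / 20.97094483 = 6.37516633 / 20.97094483 = 0.304
So phi_hat = [0.1890, 0.3040].
Therefore phi_hat_2 = 0.3040.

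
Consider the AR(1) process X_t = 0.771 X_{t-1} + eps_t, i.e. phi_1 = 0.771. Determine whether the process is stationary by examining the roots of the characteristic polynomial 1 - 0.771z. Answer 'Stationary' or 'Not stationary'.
\text{Stationary}

The AR(p) characteristic polynomial is P(z) = 1 - 0.771z.
Stationarity requires all roots to lie outside the unit circle, i.e. |z| > 1 for every root.
This is linear in z: 1 + (-0.771) z = 0  =>  z = -1/(-0.771) = 1.297017,  |z| = 1.297017.
Moduli of all roots: 1.2970.
All moduli strictly greater than 1? Yes.
Verdict: Stationary.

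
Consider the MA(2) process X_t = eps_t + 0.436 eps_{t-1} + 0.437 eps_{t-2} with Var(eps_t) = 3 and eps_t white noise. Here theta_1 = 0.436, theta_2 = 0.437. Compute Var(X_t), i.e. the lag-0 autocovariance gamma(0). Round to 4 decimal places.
\gamma(0) = 4.1432

For an MA(q) process X_t = eps_t + sum_i theta_i eps_{t-i} with
Var(eps_t) = sigma^2, the variance is
  gamma(0) = sigma^2 * (1 + sum_i theta_i^2).
  sum_i theta_i^2 = (0.436)^2 + (0.437)^2 = 0.190096 + 0.190969 = 0.381065.
  gamma(0) = 3 * (1 + 0.381065) = 3 * 1.381065 = 4.143195, which rounds to 4.1432.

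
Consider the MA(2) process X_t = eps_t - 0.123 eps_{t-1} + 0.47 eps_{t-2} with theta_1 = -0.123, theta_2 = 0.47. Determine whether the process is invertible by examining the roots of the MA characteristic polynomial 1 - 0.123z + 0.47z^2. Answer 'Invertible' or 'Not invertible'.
\text{Invertible}

The MA(q) characteristic polynomial is P(z) = 1 - 0.123z + 0.47z^2.
Invertibility requires all roots to lie outside the unit circle, i.e. |z| > 1 for every root.
Set 1 + (-0.123) z + (0.47) z^2 = 0, i.e. a z^2 + b z + c = 0 with a = 0.47, b = -0.123, c = 1.
Discriminant D = b^2 - 4ac = (-0.123)^2 - 4*(0.47)*1 = 0.015129 - (1.88) = -1.864871.
D < 0, so the roots are the complex-conjugate pair z = (-b +/- i sqrt(-D)) / (2a) = 0.1309 +/- 1.4528i.
For a conjugate pair |z|^2 = z * conj(z) = (product of roots) = c/a = 1/(0.47) = 2.12766, so |z| = sqrt(2.12766) = 1.4586 for both roots.
Moduli of all roots: 1.4586, 1.4586.
All moduli strictly greater than 1? Yes.
Verdict: Invertible.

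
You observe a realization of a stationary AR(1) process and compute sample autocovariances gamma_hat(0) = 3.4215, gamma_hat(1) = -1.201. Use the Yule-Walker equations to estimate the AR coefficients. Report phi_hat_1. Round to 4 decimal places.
\hat\phi_{1} = -0.3510

The Yule-Walker equations for an AR(p) process read, in matrix form,
  Gamma_p phi = r_p,   with   (Gamma_p)_{ij} = gamma(|i - j|),
                       (r_p)_i = gamma(i),   i,j = 1..p.
Substitute the sample gammas (Toeplitz matrix and right-hand side of size 1):
  Gamma_p = [[3.4215]]
  r_p     = [-1.201]
With p = 1 this is the single equation gamma(0) phi_1 = gamma(1):
  phi_hat_1 = gamma(1) / gamma(0) = -1.201 / 3.4215 = -0.3510.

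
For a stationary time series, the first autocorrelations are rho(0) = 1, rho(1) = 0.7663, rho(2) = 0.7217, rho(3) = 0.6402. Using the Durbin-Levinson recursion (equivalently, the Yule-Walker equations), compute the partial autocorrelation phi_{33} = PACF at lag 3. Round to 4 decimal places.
\phi_{33} = 0.0479

The PACF at lag k is phi_{kk}, the last component of the solution
to the Yule-Walker system G_k phi = r_k where
  (G_k)_{ij} = rho(|i - j|), (r_k)_i = rho(i), i,j = 1..k.
Equivalently, Durbin-Levinson gives phi_{kk} iteratively:
  phi_{11} = rho(1)
  phi_{kk} = [rho(k) - sum_{j=1..k-1} phi_{k-1,j} rho(k-j)]
            / [1 - sum_{j=1..k-1} phi_{k-1,j} rho(j)],
  phi_{k,j} = phi_{k-1,j} - phi_{kk} phi_{k-1,k-j},  j = 1..k-1.
Step k = 1:
  phi_11 = rho(1) = 0.7663.
Step k = 2:
  phi_22 = [rho(2) - phi_11 rho(1)] / [1 - phi_11 rho(1)] = [0.7217 - (0.7663)(0.7663)] / [1 - (0.7663)(0.7663)]
         = 0.13448431 / 0.41278431 = 0.325798.
  Update: phi_21 = phi_11 - phi_22 phi_11 = 0.7663 - (0.325798)(0.7663) = 0.516641.
Step k = 3:
  phi_33 = [rho(3) - phi_21 rho(2) - phi_22 rho(1)] / [1 - phi_21 rho(1) - phi_22 rho(2)]
    numerator   = 0.6402 - (0.516641)(0.7217) - (0.325798)(0.7663) = 0.01768118
    denominator = 1 - (0.516641)(0.7663) - (0.325798)(0.7217) = 0.36896959
  phi_33 = 0.01768118 / 0.36896959 = 0.0479.
Therefore phi_{33} = 0.0479.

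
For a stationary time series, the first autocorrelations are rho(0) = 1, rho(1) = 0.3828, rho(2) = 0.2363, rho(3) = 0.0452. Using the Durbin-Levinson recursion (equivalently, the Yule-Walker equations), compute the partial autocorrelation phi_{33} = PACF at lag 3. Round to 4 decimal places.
\phi_{33} = -0.0900

The PACF at lag k is phi_{kk}, the last component of the solution
to the Yule-Walker system G_k phi = r_k where
  (G_k)_{ij} = rho(|i - j|), (r_k)_i = rho(i), i,j = 1..k.
Equivalently, Durbin-Levinson gives phi_{kk} iteratively:
  phi_{11} = rho(1)
  phi_{kk} = [rho(k) - sum_{j=1..k-1} phi_{k-1,j} rho(k-j)]
            / [1 - sum_{j=1..k-1} phi_{k-1,j} rho(j)],
  phi_{k,j} = phi_{k-1,j} - phi_{kk} phi_{k-1,k-j},  j = 1..k-1.
Step k = 1:
  phi_11 = rho(1) = 0.3828.
Step k = 2:
  phi_22 = [rho(2) - phi_11 rho(1)] / [1 - phi_11 rho(1)] = [0.2363 - (0.3828)(0.3828)] / [1 - (0.3828)(0.3828)]
         = 0.08976416 / 0.85346416 = 0.105176.
  Update: phi_21 = phi_11 - phi_22 phi_11 = 0.3828 - (0.105176)(0.3828) = 0.342539.
Step k = 3:
  phi_33 = [rho(3) - phi_21 rho(2) - phi_22 rho(1)] / [1 - phi_21 rho(1) - phi_22 rho(2)]
    numerator   = 0.0452 - (0.342539)(0.2363) - (0.105176)(0.3828) = -0.07600332
    denominator = 1 - (0.342539)(0.3828) - (0.105176)(0.2363) = 0.8440231
  phi_33 = -0.07600332 / 0.8440231 = -0.09.
Therefore phi_{33} = -0.0900.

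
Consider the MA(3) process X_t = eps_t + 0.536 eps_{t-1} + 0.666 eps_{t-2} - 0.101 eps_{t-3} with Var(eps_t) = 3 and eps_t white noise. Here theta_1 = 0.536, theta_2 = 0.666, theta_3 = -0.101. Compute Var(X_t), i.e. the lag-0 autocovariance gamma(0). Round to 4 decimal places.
\gamma(0) = 5.2232

For an MA(q) process X_t = eps_t + sum_i theta_i eps_{t-i} with
Var(eps_t) = sigma^2, the variance is
  gamma(0) = sigma^2 * (1 + sum_i theta_i^2).
  sum_i theta_i^2 = (0.536)^2 + (0.666)^2 + (-0.101)^2 = 0.287296 + 0.443556 + 0.010201 = 0.741053.
  gamma(0) = 3 * (1 + 0.741053) = 3 * 1.741053 = 5.223159, which rounds to 5.2232.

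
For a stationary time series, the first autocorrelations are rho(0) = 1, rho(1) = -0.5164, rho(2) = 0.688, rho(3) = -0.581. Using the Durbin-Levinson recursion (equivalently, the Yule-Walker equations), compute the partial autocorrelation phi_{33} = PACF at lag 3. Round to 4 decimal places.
\phi_{33} = -0.2710

The PACF at lag k is phi_{kk}, the last component of the solution
to the Yule-Walker system G_k phi = r_k where
  (G_k)_{ij} = rho(|i - j|), (r_k)_i = rho(i), i,j = 1..k.
Equivalently, Durbin-Levinson gives phi_{kk} iteratively:
  phi_{11} = rho(1)
  phi_{kk} = [rho(k) - sum_{j=1..k-1} phi_{k-1,j} rho(k-j)]
            / [1 - sum_{j=1..k-1} phi_{k-1,j} rho(j)],
  phi_{k,j} = phi_{k-1,j} - phi_{kk} phi_{k-1,k-j},  j = 1..k-1.
Step k = 1:
  phi_11 = rho(1) = -0.5164.
Step k = 2:
  phi_22 = [rho(2) - phi_11 rho(1)] / [1 - phi_11 rho(1)] = [0.688 - (-0.5164)(-0.5164)] / [1 - (-0.5164)(-0.5164)]
         = 0.42133104 / 0.73333104 = 0.574544.
  Update: phi_21 = phi_11 - phi_22 phi_11 = -0.5164 - (0.574544)(-0.5164) = -0.219705.
Step k = 3:
  phi_33 = [rho(3) - phi_21 rho(2) - phi_22 rho(1)] / [1 - phi_21 rho(1) - phi_22 rho(2)]
    numerator   = -0.581 - (-0.219705)(0.688) - (0.574544)(-0.5164) = -0.13314809
    denominator = 1 - (-0.219705)(-0.5164) - (0.574544)(0.688) = 0.49125777
  phi_33 = -0.13314809 / 0.49125777 = -0.271.
Therefore phi_{33} = -0.2710.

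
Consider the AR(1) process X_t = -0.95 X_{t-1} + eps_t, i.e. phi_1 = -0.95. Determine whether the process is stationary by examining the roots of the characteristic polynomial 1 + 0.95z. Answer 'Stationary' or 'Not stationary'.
\text{Stationary}

The AR(p) characteristic polynomial is P(z) = 1 + 0.95z.
Stationarity requires all roots to lie outside the unit circle, i.e. |z| > 1 for every root.
This is linear in z: 1 + (0.95) z = 0  =>  z = -1/(0.95) = -1.052632,  |z| = 1.052632.
Moduli of all roots: 1.0526.
All moduli strictly greater than 1? Yes.
Verdict: Stationary.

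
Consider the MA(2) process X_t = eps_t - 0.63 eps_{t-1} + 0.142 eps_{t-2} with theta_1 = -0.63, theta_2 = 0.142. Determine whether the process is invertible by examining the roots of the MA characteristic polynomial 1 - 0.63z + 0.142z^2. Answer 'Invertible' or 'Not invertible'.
\text{Invertible}

The MA(q) characteristic polynomial is P(z) = 1 - 0.63z + 0.142z^2.
Invertibility requires all roots to lie outside the unit circle, i.e. |z| > 1 for every root.
Set 1 + (-0.63) z + (0.142) z^2 = 0, i.e. a z^2 + b z + c = 0 with a = 0.142, b = -0.63, c = 1.
Discriminant D = b^2 - 4ac = (-0.63)^2 - 4*(0.142)*1 = 0.3969 - (0.568) = -0.1711.
D < 0, so the roots are the complex-conjugate pair z = (-b +/- i sqrt(-D)) / (2a) = 2.2183 +/- 1.4565i.
For a conjugate pair |z|^2 = z * conj(z) = (product of roots) = c/a = 1/(0.142) = 7.042254, so |z| = sqrt(7.042254) = 2.6537 for both roots.
Moduli of all roots: 2.6537, 2.6537.
All moduli strictly greater than 1? Yes.
Verdict: Invertible.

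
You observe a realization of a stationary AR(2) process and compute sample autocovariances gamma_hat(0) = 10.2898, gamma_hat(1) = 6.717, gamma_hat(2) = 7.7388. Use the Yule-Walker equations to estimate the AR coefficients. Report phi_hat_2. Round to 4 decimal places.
\hat\phi_{2} = 0.5680

The Yule-Walker equations for an AR(p) process read, in matrix form,
  Gamma_p phi = r_p,   with   (Gamma_p)_{ij} = gamma(|i - j|),
                       (r_p)_i = gamma(i),   i,j = 1..p.
Substitute the sample gammas (Toeplitz matrix and right-hand side of size 2):
  Gamma_p = [[10.2898, 6.717], [6.717, 10.2898]]
  r_p     = [6.717, 7.7388]
Written out:
  10.2898 phi_1 + 6.717 phi_2 = 6.717
  6.717 phi_1 + 10.2898 phi_2 = 7.7388
Solve by Cramer's rule:
  det = gamma(0)^2 - gamma(1)^2 = (10.2898)^2 - (6.717)^2 = 105.87998404 - 45.118089 = 60.76189504
  phi_hat_1 = [gamma(1) gamma(0) - gamma(1) gamma(2)] / det = [(6.717)(10.2898) - (6.717)(7.7388)] / 60.76189504 = 17.135067 / 60.76189504 = 0.282
  phi_hat_2 = [gamma(0) gamma(2) - gamma(1)^2] / det = [(10.2898)(7.7388) - (6.717)^2] / 60.76189504 = 34.51261524 / 60.76189504 = 0.568
So phi_hat = [0.2820, 0.5680].
Therefore phi_hat_2 = 0.5680.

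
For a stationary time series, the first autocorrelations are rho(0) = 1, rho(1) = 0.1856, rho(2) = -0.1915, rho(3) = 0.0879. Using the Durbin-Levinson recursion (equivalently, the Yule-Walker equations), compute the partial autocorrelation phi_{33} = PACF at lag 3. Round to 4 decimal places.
\phi_{33} = 0.1920

The PACF at lag k is phi_{kk}, the last component of the solution
to the Yule-Walker system G_k phi = r_k where
  (G_k)_{ij} = rho(|i - j|), (r_k)_i = rho(i), i,j = 1..k.
Equivalently, Durbin-Levinson gives phi_{kk} iteratively:
  phi_{11} = rho(1)
  phi_{kk} = [rho(k) - sum_{j=1..k-1} phi_{k-1,j} rho(k-j)]
            / [1 - sum_{j=1..k-1} phi_{k-1,j} rho(j)],
  phi_{k,j} = phi_{k-1,j} - phi_{kk} phi_{k-1,k-j},  j = 1..k-1.
Step k = 1:
  phi_11 = rho(1) = 0.1856.
Step k = 2:
  phi_22 = [rho(2) - phi_11 rho(1)] / [1 - phi_11 rho(1)] = [-0.1915 - (0.1856)(0.1856)] / [1 - (0.1856)(0.1856)]
         = -0.22594736 / 0.96555264 = -0.234008.
  Update: phi_21 = phi_11 - phi_22 phi_11 = 0.1856 - (-0.234008)(0.1856) = 0.229032.
Step k = 3:
  phi_33 = [rho(3) - phi_21 rho(2) - phi_22 rho(1)] / [1 - phi_21 rho(1) - phi_22 rho(2)]
    numerator   = 0.0879 - (0.229032)(-0.1915) - (-0.234008)(0.1856) = 0.17519156
    denominator = 1 - (0.229032)(0.1856) - (-0.234008)(-0.1915) = 0.91267908
  phi_33 = 0.17519156 / 0.91267908 = 0.192.
Therefore phi_{33} = 0.1920.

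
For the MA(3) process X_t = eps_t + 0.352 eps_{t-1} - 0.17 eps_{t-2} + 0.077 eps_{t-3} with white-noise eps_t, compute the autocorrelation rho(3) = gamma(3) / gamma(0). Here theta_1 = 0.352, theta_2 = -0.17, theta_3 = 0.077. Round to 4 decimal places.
\rho(3) = 0.0665

For an MA(q) process with theta_0 = 1, the autocovariance is
  gamma(k) = sigma^2 * sum_{i=0..q-k} theta_i * theta_{i+k},
and rho(k) = gamma(k) / gamma(0). Sigma^2 cancels.
  numerator   = (1)*(0.077) = 0.077.
  denominator = (1)^2 + (0.352)^2 + (-0.17)^2 + (0.077)^2 = 1.158733.
  rho(3) = 0.077 / 1.158733 = 0.0665.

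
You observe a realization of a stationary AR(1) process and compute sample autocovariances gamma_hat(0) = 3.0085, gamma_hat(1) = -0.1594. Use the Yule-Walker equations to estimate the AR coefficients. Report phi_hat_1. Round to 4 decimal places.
\hat\phi_{1} = -0.0530

The Yule-Walker equations for an AR(p) process read, in matrix form,
  Gamma_p phi = r_p,   with   (Gamma_p)_{ij} = gamma(|i - j|),
                       (r_p)_i = gamma(i),   i,j = 1..p.
Substitute the sample gammas (Toeplitz matrix and right-hand side of size 1):
  Gamma_p = [[3.0085]]
  r_p     = [-0.1594]
With p = 1 this is the single equation gamma(0) phi_1 = gamma(1):
  phi_hat_1 = gamma(1) / gamma(0) = -0.1594 / 3.0085 = -0.0530.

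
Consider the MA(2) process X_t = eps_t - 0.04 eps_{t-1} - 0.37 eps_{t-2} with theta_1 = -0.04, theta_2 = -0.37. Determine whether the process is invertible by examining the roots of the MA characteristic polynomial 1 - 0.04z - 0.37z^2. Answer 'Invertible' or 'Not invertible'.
\text{Invertible}

The MA(q) characteristic polynomial is P(z) = 1 - 0.04z - 0.37z^2.
Invertibility requires all roots to lie outside the unit circle, i.e. |z| > 1 for every root.
Set 1 + (-0.04) z + (-0.37) z^2 = 0, i.e. a z^2 + b z + c = 0 with a = -0.37, b = -0.04, c = 1.
Discriminant D = b^2 - 4ac = (-0.04)^2 - 4*(-0.37)*1 = 0.0016 - (-1.48) = 1.4816.
D >= 0, so the roots are real: z = (-b +/- sqrt(D)) / (2a) = (0.04 +/- 1.21721) / (-0.74).
  z_1 = (0.04 + 1.21721) / (-0.74) = -1.6989,   |z_1| = 1.6989.
  z_2 = (0.04 - 1.21721) / (-0.74) = 1.5908,   |z_2| = 1.5908.
Moduli of all roots: 1.6989, 1.5908.
All moduli strictly greater than 1? Yes.
Verdict: Invertible.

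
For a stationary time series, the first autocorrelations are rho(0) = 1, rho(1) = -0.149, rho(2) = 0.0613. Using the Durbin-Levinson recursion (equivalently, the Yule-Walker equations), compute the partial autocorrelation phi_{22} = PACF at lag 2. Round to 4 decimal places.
\phi_{22} = 0.0400

The PACF at lag k is phi_{kk}, the last component of the solution
to the Yule-Walker system G_k phi = r_k where
  (G_k)_{ij} = rho(|i - j|), (r_k)_i = rho(i), i,j = 1..k.
Equivalently, Durbin-Levinson gives phi_{kk} iteratively:
  phi_{11} = rho(1)
  phi_{kk} = [rho(k) - sum_{j=1..k-1} phi_{k-1,j} rho(k-j)]
            / [1 - sum_{j=1..k-1} phi_{k-1,j} rho(j)],
  phi_{k,j} = phi_{k-1,j} - phi_{kk} phi_{k-1,k-j},  j = 1..k-1.
Step k = 1:
  phi_11 = rho(1) = -0.149.
Step k = 2:
  phi_22 = [rho(2) - phi_11 rho(1)] / [1 - phi_11 rho(1)] = [0.0613 - (-0.149)(-0.149)] / [1 - (-0.149)(-0.149)]
         = 0.039099 / 0.977799 = 0.04.
Therefore phi_{22} = 0.0400.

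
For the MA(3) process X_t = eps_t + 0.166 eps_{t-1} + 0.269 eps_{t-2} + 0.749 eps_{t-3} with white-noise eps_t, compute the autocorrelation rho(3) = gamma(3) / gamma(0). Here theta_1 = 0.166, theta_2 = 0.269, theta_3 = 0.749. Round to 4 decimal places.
\rho(3) = 0.4510

For an MA(q) process with theta_0 = 1, the autocovariance is
  gamma(k) = sigma^2 * sum_{i=0..q-k} theta_i * theta_{i+k},
and rho(k) = gamma(k) / gamma(0). Sigma^2 cancels.
  numerator   = (1)*(0.749) = 0.749.
  denominator = (1)^2 + (0.166)^2 + (0.269)^2 + (0.749)^2 = 1.660918.
  rho(3) = 0.749 / 1.660918 = 0.4510.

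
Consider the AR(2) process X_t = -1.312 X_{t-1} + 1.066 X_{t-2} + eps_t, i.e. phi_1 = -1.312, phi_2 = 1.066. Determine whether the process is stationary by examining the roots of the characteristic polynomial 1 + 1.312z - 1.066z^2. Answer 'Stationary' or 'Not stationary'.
\text{Not stationary}

The AR(p) characteristic polynomial is P(z) = 1 + 1.312z - 1.066z^2.
Stationarity requires all roots to lie outside the unit circle, i.e. |z| > 1 for every root.
Set 1 + (1.312) z + (-1.066) z^2 = 0, i.e. a z^2 + b z + c = 0 with a = -1.066, b = 1.312, c = 1.
Discriminant D = b^2 - 4ac = (1.312)^2 - 4*(-1.066)*1 = 1.721344 - (-4.264) = 5.985344.
D >= 0, so the roots are real: z = (-b +/- sqrt(D)) / (2a) = (-1.312 +/- 2.446496) / (-2.132).
  z_1 = (-1.312 + 2.446496) / (-2.132) = -0.5321,   |z_1| = 0.5321.
  z_2 = (-1.312 - 2.446496) / (-2.132) = 1.7629,   |z_2| = 1.7629.
Moduli of all roots: 0.5321, 1.7629.
All moduli strictly greater than 1? No.
Verdict: Not stationary.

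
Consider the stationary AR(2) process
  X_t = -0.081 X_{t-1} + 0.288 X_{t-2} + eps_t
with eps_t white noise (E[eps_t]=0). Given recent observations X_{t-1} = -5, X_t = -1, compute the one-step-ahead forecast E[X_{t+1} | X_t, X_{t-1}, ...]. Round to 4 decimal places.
E[X_{t+1} \mid \mathcal F_t] = -1.3590

For an AR(p) model X_t = c + sum_i phi_i X_{t-i} + eps_t, the
one-step-ahead conditional mean is
  E[X_{t+1} | X_t, ...] = c + sum_i phi_i X_{t+1-i}.
Substitute known values:
  E[X_{t+1} | ...] = (-0.081) * (-1) + (0.288) * (-5)
                   = -1.3590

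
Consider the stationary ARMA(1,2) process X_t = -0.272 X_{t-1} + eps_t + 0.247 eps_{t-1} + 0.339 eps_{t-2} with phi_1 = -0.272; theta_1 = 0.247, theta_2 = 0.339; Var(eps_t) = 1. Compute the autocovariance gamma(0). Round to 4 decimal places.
\gamma(0) = 1.1298

Multiply the model equation by X_{t-k} and take expectations. With theta_0 = psi_0 = 1 and psi_j the MA(infinity) weights, this gives
  gamma(k) - sum_i phi_i gamma(k-i) = c_k,
  c_k = sigma^2 * sum_{j=k..q} theta_j psi_{j-k}   (c_k = 0 for k > q),
using gamma(-m) = gamma(m).
psi-weights needed (psi_j = theta_j + sum_i phi_i psi_{j-i}):
  psi_1 = theta_1 + phi_1 = 0.247 + (-0.272) = -0.025
  psi_2 = theta_2 + phi_1 psi_1 = 0.339 + (-0.272)(-0.025) = 0.3458
Right-hand sides:
  c_0 = sigma^2 (1 + theta_1 psi_1 + theta_2 psi_2) = 1 * (1 + (0.247)(-0.025) + (0.339)(0.3458)) = 1 * 1.111051 = 1.111051
  c_1 = sigma^2 (theta_1 + theta_2 psi_1) = 1 * (0.247 + (0.339)(-0.025)) = 0.238525
  c_2 = sigma^2 theta_2 = 1 * (0.339) = 0.339
Equations for k = 0 and k = 1 (AR order 1):
  gamma(0) = phi_1 gamma(1) + c_0
  gamma(1) = phi_1 gamma(0) + c_1
Substituting the second into the first: gamma(0) (1 - phi_1^2) = c_0 + phi_1 c_1, so
  gamma(0) = (c_0 + phi_1 c_1) / (1 - phi_1^2) = (1.111051 + (-0.272)(0.238525)) / (1 - (-0.272)^2) = 1.046172 / 0.926016 = 1.129756.
Therefore gamma(0) = 1.1298 (to 4 decimal places).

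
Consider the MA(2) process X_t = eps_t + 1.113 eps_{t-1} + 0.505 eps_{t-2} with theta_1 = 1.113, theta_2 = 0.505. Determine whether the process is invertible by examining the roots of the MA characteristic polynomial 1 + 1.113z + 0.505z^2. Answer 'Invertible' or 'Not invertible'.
\text{Invertible}

The MA(q) characteristic polynomial is P(z) = 1 + 1.113z + 0.505z^2.
Invertibility requires all roots to lie outside the unit circle, i.e. |z| > 1 for every root.
Set 1 + (1.113) z + (0.505) z^2 = 0, i.e. a z^2 + b z + c = 0 with a = 0.505, b = 1.113, c = 1.
Discriminant D = b^2 - 4ac = (1.113)^2 - 4*(0.505)*1 = 1.238769 - (2.02) = -0.781231.
D < 0, so the roots are the complex-conjugate pair z = (-b +/- i sqrt(-D)) / (2a) = -1.102 +/- 0.8751i.
For a conjugate pair |z|^2 = z * conj(z) = (product of roots) = c/a = 1/(0.505) = 1.980198, so |z| = sqrt(1.980198) = 1.4072 for both roots.
Moduli of all roots: 1.4072, 1.4072.
All moduli strictly greater than 1? Yes.
Verdict: Invertible.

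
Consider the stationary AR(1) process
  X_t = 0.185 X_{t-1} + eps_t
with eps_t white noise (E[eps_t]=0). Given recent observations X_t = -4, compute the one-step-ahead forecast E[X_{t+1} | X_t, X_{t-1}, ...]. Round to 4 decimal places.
E[X_{t+1} \mid \mathcal F_t] = -0.7400

For an AR(p) model X_t = c + sum_i phi_i X_{t-i} + eps_t, the
one-step-ahead conditional mean is
  E[X_{t+1} | X_t, ...] = c + sum_i phi_i X_{t+1-i}.
Substitute known values:
  E[X_{t+1} | ...] = (0.185) * (-4)
                   = -0.7400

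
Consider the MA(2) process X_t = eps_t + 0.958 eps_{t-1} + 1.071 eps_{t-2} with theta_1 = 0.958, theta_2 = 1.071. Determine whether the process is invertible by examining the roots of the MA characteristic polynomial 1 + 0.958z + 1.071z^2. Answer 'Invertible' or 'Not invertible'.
\text{Not invertible}

The MA(q) characteristic polynomial is P(z) = 1 + 0.958z + 1.071z^2.
Invertibility requires all roots to lie outside the unit circle, i.e. |z| > 1 for every root.
Set 1 + (0.958) z + (1.071) z^2 = 0, i.e. a z^2 + b z + c = 0 with a = 1.071, b = 0.958, c = 1.
Discriminant D = b^2 - 4ac = (0.958)^2 - 4*(1.071)*1 = 0.917764 - (4.284) = -3.366236.
D < 0, so the roots are the complex-conjugate pair z = (-b +/- i sqrt(-D)) / (2a) = -0.4472 +/- 0.8566i.
For a conjugate pair |z|^2 = z * conj(z) = (product of roots) = c/a = 1/(1.071) = 0.933707, so |z| = sqrt(0.933707) = 0.9663 for both roots.
Moduli of all roots: 0.9663, 0.9663.
All moduli strictly greater than 1? No.
Verdict: Not invertible.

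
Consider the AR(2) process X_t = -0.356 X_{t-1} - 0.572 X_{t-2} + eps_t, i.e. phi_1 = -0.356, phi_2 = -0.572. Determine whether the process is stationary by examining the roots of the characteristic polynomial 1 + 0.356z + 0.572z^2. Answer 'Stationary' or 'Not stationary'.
\text{Stationary}

The AR(p) characteristic polynomial is P(z) = 1 + 0.356z + 0.572z^2.
Stationarity requires all roots to lie outside the unit circle, i.e. |z| > 1 for every root.
Set 1 + (0.356) z + (0.572) z^2 = 0, i.e. a z^2 + b z + c = 0 with a = 0.572, b = 0.356, c = 1.
Discriminant D = b^2 - 4ac = (0.356)^2 - 4*(0.572)*1 = 0.126736 - (2.288) = -2.161264.
D < 0, so the roots are the complex-conjugate pair z = (-b +/- i sqrt(-D)) / (2a) = -0.3112 +/- 1.2851i.
For a conjugate pair |z|^2 = z * conj(z) = (product of roots) = c/a = 1/(0.572) = 1.748252, so |z| = sqrt(1.748252) = 1.3222 for both roots.
Moduli of all roots: 1.3222, 1.3222.
All moduli strictly greater than 1? Yes.
Verdict: Stationary.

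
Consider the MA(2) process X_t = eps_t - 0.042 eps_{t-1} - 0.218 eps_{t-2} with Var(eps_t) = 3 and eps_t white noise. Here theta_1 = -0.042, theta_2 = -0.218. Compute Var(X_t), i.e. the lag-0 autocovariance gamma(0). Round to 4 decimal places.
\gamma(0) = 3.1479

For an MA(q) process X_t = eps_t + sum_i theta_i eps_{t-i} with
Var(eps_t) = sigma^2, the variance is
  gamma(0) = sigma^2 * (1 + sum_i theta_i^2).
  sum_i theta_i^2 = (-0.042)^2 + (-0.218)^2 = 0.001764 + 0.047524 = 0.049288.
  gamma(0) = 3 * (1 + 0.049288) = 3 * 1.049288 = 3.147864, which rounds to 3.1479.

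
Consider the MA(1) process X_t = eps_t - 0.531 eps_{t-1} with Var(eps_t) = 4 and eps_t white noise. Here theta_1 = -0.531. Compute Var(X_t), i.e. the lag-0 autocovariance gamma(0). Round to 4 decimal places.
\gamma(0) = 5.1278

For an MA(q) process X_t = eps_t + sum_i theta_i eps_{t-i} with
Var(eps_t) = sigma^2, the variance is
  gamma(0) = sigma^2 * (1 + sum_i theta_i^2).
  sum_i theta_i^2 = (-0.531)^2 = 0.281961.
  gamma(0) = 4 * (1 + 0.281961) = 4 * 1.281961 = 5.127844, which rounds to 5.1278.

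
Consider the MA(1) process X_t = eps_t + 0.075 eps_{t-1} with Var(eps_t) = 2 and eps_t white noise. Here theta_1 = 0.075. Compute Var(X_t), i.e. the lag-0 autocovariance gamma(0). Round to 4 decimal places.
\gamma(0) = 2.0113

For an MA(q) process X_t = eps_t + sum_i theta_i eps_{t-i} with
Var(eps_t) = sigma^2, the variance is
  gamma(0) = sigma^2 * (1 + sum_i theta_i^2).
  sum_i theta_i^2 = (0.075)^2 = 0.005625.
  gamma(0) = 2 * (1 + 0.005625) = 2 * 1.005625 = 2.01125, which rounds to 2.0113.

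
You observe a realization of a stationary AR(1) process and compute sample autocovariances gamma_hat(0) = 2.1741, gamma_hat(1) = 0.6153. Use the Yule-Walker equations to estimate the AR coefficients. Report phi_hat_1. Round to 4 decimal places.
\hat\phi_{1} = 0.2830

The Yule-Walker equations for an AR(p) process read, in matrix form,
  Gamma_p phi = r_p,   with   (Gamma_p)_{ij} = gamma(|i - j|),
                       (r_p)_i = gamma(i),   i,j = 1..p.
Substitute the sample gammas (Toeplitz matrix and right-hand side of size 1):
  Gamma_p = [[2.1741]]
  r_p     = [0.6153]
With p = 1 this is the single equation gamma(0) phi_1 = gamma(1):
  phi_hat_1 = gamma(1) / gamma(0) = 0.6153 / 2.1741 = 0.2830.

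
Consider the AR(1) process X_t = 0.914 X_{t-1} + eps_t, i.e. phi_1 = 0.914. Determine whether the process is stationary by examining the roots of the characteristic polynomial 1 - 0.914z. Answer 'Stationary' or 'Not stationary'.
\text{Stationary}

The AR(p) characteristic polynomial is P(z) = 1 - 0.914z.
Stationarity requires all roots to lie outside the unit circle, i.e. |z| > 1 for every root.
This is linear in z: 1 + (-0.914) z = 0  =>  z = -1/(-0.914) = 1.094092,  |z| = 1.094092.
Moduli of all roots: 1.0941.
All moduli strictly greater than 1? Yes.
Verdict: Stationary.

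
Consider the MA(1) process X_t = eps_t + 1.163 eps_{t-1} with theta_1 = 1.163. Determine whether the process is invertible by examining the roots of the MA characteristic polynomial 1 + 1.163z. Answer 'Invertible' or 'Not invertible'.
\text{Not invertible}

The MA(q) characteristic polynomial is P(z) = 1 + 1.163z.
Invertibility requires all roots to lie outside the unit circle, i.e. |z| > 1 for every root.
This is linear in z: 1 + (1.163) z = 0  =>  z = -1/(1.163) = -0.859845,  |z| = 0.859845.
Moduli of all roots: 0.8598.
All moduli strictly greater than 1? No.
Verdict: Not invertible.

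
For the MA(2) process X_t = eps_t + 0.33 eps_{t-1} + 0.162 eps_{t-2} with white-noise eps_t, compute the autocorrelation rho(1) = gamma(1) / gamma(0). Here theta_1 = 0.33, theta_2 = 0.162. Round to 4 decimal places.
\rho(1) = 0.3378

For an MA(q) process with theta_0 = 1, the autocovariance is
  gamma(k) = sigma^2 * sum_{i=0..q-k} theta_i * theta_{i+k},
and rho(k) = gamma(k) / gamma(0). Sigma^2 cancels.
  numerator   = (1)*(0.33) + (0.33)*(0.162) = 0.38346.
  denominator = (1)^2 + (0.33)^2 + (0.162)^2 = 1.135144.
  rho(1) = 0.38346 / 1.135144 = 0.3378.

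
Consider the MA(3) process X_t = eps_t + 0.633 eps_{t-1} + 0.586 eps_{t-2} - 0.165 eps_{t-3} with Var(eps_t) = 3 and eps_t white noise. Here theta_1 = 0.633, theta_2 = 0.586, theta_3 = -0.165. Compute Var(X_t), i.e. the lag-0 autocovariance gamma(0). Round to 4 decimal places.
\gamma(0) = 5.3139

For an MA(q) process X_t = eps_t + sum_i theta_i eps_{t-i} with
Var(eps_t) = sigma^2, the variance is
  gamma(0) = sigma^2 * (1 + sum_i theta_i^2).
  sum_i theta_i^2 = (0.633)^2 + (0.586)^2 + (-0.165)^2 = 0.400689 + 0.343396 + 0.027225 = 0.77131.
  gamma(0) = 3 * (1 + 0.77131) = 3 * 1.77131 = 5.31393, which rounds to 5.3139.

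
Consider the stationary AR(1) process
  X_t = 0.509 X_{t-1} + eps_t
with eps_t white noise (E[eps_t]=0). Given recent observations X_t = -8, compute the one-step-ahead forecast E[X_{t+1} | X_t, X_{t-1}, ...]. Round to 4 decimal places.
E[X_{t+1} \mid \mathcal F_t] = -4.0720

For an AR(p) model X_t = c + sum_i phi_i X_{t-i} + eps_t, the
one-step-ahead conditional mean is
  E[X_{t+1} | X_t, ...] = c + sum_i phi_i X_{t+1-i}.
Substitute known values:
  E[X_{t+1} | ...] = (0.509) * (-8)
                   = -4.0720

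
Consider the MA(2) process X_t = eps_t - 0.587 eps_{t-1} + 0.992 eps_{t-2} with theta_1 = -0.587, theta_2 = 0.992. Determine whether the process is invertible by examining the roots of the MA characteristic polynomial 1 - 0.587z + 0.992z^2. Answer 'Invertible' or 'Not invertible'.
\text{Invertible}

The MA(q) characteristic polynomial is P(z) = 1 - 0.587z + 0.992z^2.
Invertibility requires all roots to lie outside the unit circle, i.e. |z| > 1 for every root.
Set 1 + (-0.587) z + (0.992) z^2 = 0, i.e. a z^2 + b z + c = 0 with a = 0.992, b = -0.587, c = 1.
Discriminant D = b^2 - 4ac = (-0.587)^2 - 4*(0.992)*1 = 0.344569 - (3.968) = -3.623431.
D < 0, so the roots are the complex-conjugate pair z = (-b +/- i sqrt(-D)) / (2a) = 0.2959 +/- 0.9594i.
For a conjugate pair |z|^2 = z * conj(z) = (product of roots) = c/a = 1/(0.992) = 1.008065, so |z| = sqrt(1.008065) = 1.004 for both roots.
Moduli of all roots: 1.0040, 1.0040.
All moduli strictly greater than 1? Yes.
Verdict: Invertible.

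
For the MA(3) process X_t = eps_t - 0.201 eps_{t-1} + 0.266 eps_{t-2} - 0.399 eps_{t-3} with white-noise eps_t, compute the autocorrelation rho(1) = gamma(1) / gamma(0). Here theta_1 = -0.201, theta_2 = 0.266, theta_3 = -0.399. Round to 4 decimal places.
\rho(1) = -0.2839

For an MA(q) process with theta_0 = 1, the autocovariance is
  gamma(k) = sigma^2 * sum_{i=0..q-k} theta_i * theta_{i+k},
and rho(k) = gamma(k) / gamma(0). Sigma^2 cancels.
  numerator   = (1)*(-0.201) + (-0.201)*(0.266) + (0.266)*(-0.399) = -0.3606.
  denominator = (1)^2 + (-0.201)^2 + (0.266)^2 + (-0.399)^2 = 1.270358.
  rho(1) = -0.3606 / 1.270358 = -0.2839.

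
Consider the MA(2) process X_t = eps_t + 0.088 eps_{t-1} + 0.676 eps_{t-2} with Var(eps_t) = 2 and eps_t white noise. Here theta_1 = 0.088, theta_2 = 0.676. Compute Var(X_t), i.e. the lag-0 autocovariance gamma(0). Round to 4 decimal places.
\gamma(0) = 2.9294

For an MA(q) process X_t = eps_t + sum_i theta_i eps_{t-i} with
Var(eps_t) = sigma^2, the variance is
  gamma(0) = sigma^2 * (1 + sum_i theta_i^2).
  sum_i theta_i^2 = (0.088)^2 + (0.676)^2 = 0.007744 + 0.456976 = 0.46472.
  gamma(0) = 2 * (1 + 0.46472) = 2 * 1.46472 = 2.92944, which rounds to 2.9294.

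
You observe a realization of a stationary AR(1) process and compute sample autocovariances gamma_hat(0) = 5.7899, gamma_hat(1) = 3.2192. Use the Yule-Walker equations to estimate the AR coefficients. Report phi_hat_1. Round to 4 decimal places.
\hat\phi_{1} = 0.5560

The Yule-Walker equations for an AR(p) process read, in matrix form,
  Gamma_p phi = r_p,   with   (Gamma_p)_{ij} = gamma(|i - j|),
                       (r_p)_i = gamma(i),   i,j = 1..p.
Substitute the sample gammas (Toeplitz matrix and right-hand side of size 1):
  Gamma_p = [[5.7899]]
  r_p     = [3.2192]
With p = 1 this is the single equation gamma(0) phi_1 = gamma(1):
  phi_hat_1 = gamma(1) / gamma(0) = 3.2192 / 5.7899 = 0.5560.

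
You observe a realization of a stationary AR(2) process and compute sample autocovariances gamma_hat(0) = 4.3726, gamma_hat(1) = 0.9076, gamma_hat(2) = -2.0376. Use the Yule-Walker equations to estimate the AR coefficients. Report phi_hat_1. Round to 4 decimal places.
\hat\phi_{1} = 0.3180

The Yule-Walker equations for an AR(p) process read, in matrix form,
  Gamma_p phi = r_p,   with   (Gamma_p)_{ij} = gamma(|i - j|),
                       (r_p)_i = gamma(i),   i,j = 1..p.
Substitute the sample gammas (Toeplitz matrix and right-hand side of size 2):
  Gamma_p = [[4.3726, 0.9076], [0.9076, 4.3726]]
  r_p     = [0.9076, -2.0376]
Written out:
  4.3726 phi_1 + 0.9076 phi_2 = 0.9076
  0.9076 phi_1 + 4.3726 phi_2 = -2.0376
Solve by Cramer's rule:
  det = gamma(0)^2 - gamma(1)^2 = (4.3726)^2 - (0.9076)^2 = 19.11963076 - 0.82373776 = 18.295893
  phi_hat_1 = [gamma(1) gamma(0) - gamma(1) gamma(2)] / det = [(0.9076)(4.3726) - (0.9076)(-2.0376)] / 18.295893 = 5.81789752 / 18.295893 = 0.318
  phi_hat_2 = [gamma(0) gamma(2) - gamma(1)^2] / det = [(4.3726)(-2.0376) - (0.9076)^2] / 18.295893 = -9.73334752 / 18.295893 = -0.532
So phi_hat = [0.3180, -0.5320].
Therefore phi_hat_1 = 0.3180.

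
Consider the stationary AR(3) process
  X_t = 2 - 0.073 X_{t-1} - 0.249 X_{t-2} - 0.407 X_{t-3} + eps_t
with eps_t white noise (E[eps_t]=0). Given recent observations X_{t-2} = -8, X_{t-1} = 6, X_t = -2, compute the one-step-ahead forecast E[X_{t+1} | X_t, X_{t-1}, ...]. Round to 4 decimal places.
E[X_{t+1} \mid \mathcal F_t] = 3.9080

For an AR(p) model X_t = c + sum_i phi_i X_{t-i} + eps_t, the
one-step-ahead conditional mean is
  E[X_{t+1} | X_t, ...] = c + sum_i phi_i X_{t+1-i}.
Substitute known values:
  E[X_{t+1} | ...] = 2 + (-0.073) * (-2) + (-0.249) * (6) + (-0.407) * (-8)
                   = 3.9080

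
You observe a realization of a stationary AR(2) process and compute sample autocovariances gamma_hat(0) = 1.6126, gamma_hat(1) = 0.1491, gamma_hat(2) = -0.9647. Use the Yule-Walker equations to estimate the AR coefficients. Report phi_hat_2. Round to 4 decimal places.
\hat\phi_{2} = -0.6120

The Yule-Walker equations for an AR(p) process read, in matrix form,
  Gamma_p phi = r_p,   with   (Gamma_p)_{ij} = gamma(|i - j|),
                       (r_p)_i = gamma(i),   i,j = 1..p.
Substitute the sample gammas (Toeplitz matrix and right-hand side of size 2):
  Gamma_p = [[1.6126, 0.1491], [0.1491, 1.6126]]
  r_p     = [0.1491, -0.9647]
Written out:
  1.6126 phi_1 + 0.1491 phi_2 = 0.1491
  0.1491 phi_1 + 1.6126 phi_2 = -0.9647
Solve by Cramer's rule:
  det = gamma(0)^2 - gamma(1)^2 = (1.6126)^2 - (0.1491)^2 = 2.60047876 - 0.02223081 = 2.57824795
  phi_hat_1 = [gamma(1) gamma(0) - gamma(1) gamma(2)] / det = [(0.1491)(1.6126) - (0.1491)(-0.9647)] / 2.57824795 = 0.38427543 / 2.57824795 = 0.149
  phi_hat_2 = [gamma(0) gamma(2) - gamma(1)^2] / det = [(1.6126)(-0.9647) - (0.1491)^2] / 2.57824795 = -1.57790603 / 2.57824795 = -0.612
So phi_hat = [0.1490, -0.6120].
Therefore phi_hat_2 = -0.6120.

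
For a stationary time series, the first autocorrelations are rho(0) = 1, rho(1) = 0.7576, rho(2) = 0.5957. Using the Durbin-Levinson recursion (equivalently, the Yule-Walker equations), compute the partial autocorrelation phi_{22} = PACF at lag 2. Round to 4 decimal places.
\phi_{22} = 0.0510

The PACF at lag k is phi_{kk}, the last component of the solution
to the Yule-Walker system G_k phi = r_k where
  (G_k)_{ij} = rho(|i - j|), (r_k)_i = rho(i), i,j = 1..k.
Equivalently, Durbin-Levinson gives phi_{kk} iteratively:
  phi_{11} = rho(1)
  phi_{kk} = [rho(k) - sum_{j=1..k-1} phi_{k-1,j} rho(k-j)]
            / [1 - sum_{j=1..k-1} phi_{k-1,j} rho(j)],
  phi_{k,j} = phi_{k-1,j} - phi_{kk} phi_{k-1,k-j},  j = 1..k-1.
Step k = 1:
  phi_11 = rho(1) = 0.7576.
Step k = 2:
  phi_22 = [rho(2) - phi_11 rho(1)] / [1 - phi_11 rho(1)] = [0.5957 - (0.7576)(0.7576)] / [1 - (0.7576)(0.7576)]
         = 0.02174224 / 0.42604224 = 0.051.
Therefore phi_{22} = 0.0510.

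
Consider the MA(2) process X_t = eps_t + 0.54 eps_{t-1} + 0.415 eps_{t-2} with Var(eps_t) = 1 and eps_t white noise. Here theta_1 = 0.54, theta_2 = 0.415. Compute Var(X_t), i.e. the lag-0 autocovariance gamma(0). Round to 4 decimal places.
\gamma(0) = 1.4638

For an MA(q) process X_t = eps_t + sum_i theta_i eps_{t-i} with
Var(eps_t) = sigma^2, the variance is
  gamma(0) = sigma^2 * (1 + sum_i theta_i^2).
  sum_i theta_i^2 = (0.54)^2 + (0.415)^2 = 0.2916 + 0.172225 = 0.463825.
  gamma(0) = 1 * (1 + 0.463825) = 1 * 1.463825 = 1.463825, which rounds to 1.4638.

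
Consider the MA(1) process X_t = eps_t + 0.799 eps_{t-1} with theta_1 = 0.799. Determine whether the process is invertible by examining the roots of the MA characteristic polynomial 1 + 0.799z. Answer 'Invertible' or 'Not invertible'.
\text{Invertible}

The MA(q) characteristic polynomial is P(z) = 1 + 0.799z.
Invertibility requires all roots to lie outside the unit circle, i.e. |z| > 1 for every root.
This is linear in z: 1 + (0.799) z = 0  =>  z = -1/(0.799) = -1.251564,  |z| = 1.251564.
Moduli of all roots: 1.2516.
All moduli strictly greater than 1? Yes.
Verdict: Invertible.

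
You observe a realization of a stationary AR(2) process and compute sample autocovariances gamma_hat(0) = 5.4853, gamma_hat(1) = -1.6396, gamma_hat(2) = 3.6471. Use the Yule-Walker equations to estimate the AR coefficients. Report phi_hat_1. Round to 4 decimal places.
\hat\phi_{1} = -0.1100

The Yule-Walker equations for an AR(p) process read, in matrix form,
  Gamma_p phi = r_p,   with   (Gamma_p)_{ij} = gamma(|i - j|),
                       (r_p)_i = gamma(i),   i,j = 1..p.
Substitute the sample gammas (Toeplitz matrix and right-hand side of size 2):
  Gamma_p = [[5.4853, -1.6396], [-1.6396, 5.4853]]
  r_p     = [-1.6396, 3.6471]
Written out:
  5.4853 phi_1 - 1.6396 phi_2 = -1.6396
  -1.6396 phi_1 + 5.4853 phi_2 = 3.6471
Solve by Cramer's rule:
  det = gamma(0)^2 - gamma(1)^2 = (5.4853)^2 - (-1.6396)^2 = 30.08851609 - 2.68828816 = 27.40022793
  phi_hat_1 = [gamma(1) gamma(0) - gamma(1) gamma(2)] / det = [(-1.6396)(5.4853) - (-1.6396)(3.6471)] / 27.40022793 = -3.01391272 / 27.40022793 = -0.11
  phi_hat_2 = [gamma(0) gamma(2) - gamma(1)^2] / det = [(5.4853)(3.6471) - (-1.6396)^2] / 27.40022793 = 17.31714947 / 27.40022793 = 0.632
So phi_hat = [-0.1100, 0.6320].
Therefore phi_hat_1 = -0.1100.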